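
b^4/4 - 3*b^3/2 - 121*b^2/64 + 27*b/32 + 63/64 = (b/4 + 1/4)*(b - 7)*(b - 3/4)*(b + 3/4)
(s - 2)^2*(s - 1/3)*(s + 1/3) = s^4 - 4*s^3 + 35*s^2/9 + 4*s/9 - 4/9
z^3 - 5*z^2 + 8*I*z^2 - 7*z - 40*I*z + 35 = (z - 5)*(z + I)*(z + 7*I)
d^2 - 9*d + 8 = (d - 8)*(d - 1)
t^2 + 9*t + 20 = (t + 4)*(t + 5)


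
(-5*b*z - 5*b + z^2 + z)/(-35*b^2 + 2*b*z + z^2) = (z + 1)/(7*b + z)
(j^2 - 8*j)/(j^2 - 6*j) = (j - 8)/(j - 6)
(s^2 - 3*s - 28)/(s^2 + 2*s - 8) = (s - 7)/(s - 2)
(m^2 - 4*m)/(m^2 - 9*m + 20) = m/(m - 5)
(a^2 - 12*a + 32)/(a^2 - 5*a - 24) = (a - 4)/(a + 3)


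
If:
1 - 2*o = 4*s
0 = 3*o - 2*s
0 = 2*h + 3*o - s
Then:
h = -3/32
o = 1/8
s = 3/16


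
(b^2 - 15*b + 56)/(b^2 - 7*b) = (b - 8)/b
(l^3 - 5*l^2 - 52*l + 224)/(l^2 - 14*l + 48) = (l^2 + 3*l - 28)/(l - 6)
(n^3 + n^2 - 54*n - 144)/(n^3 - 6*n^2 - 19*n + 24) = (n + 6)/(n - 1)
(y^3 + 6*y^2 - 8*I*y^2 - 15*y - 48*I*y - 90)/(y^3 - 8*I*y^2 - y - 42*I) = (y^2 + y*(6 - 5*I) - 30*I)/(y^2 - 5*I*y + 14)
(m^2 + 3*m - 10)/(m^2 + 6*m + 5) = (m - 2)/(m + 1)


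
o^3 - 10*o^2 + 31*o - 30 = (o - 5)*(o - 3)*(o - 2)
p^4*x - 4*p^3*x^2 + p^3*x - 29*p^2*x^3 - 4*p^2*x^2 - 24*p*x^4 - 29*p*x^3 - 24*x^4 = (p - 8*x)*(p + x)*(p + 3*x)*(p*x + x)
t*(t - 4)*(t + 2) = t^3 - 2*t^2 - 8*t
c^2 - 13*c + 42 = (c - 7)*(c - 6)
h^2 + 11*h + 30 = (h + 5)*(h + 6)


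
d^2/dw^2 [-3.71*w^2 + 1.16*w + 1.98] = -7.42000000000000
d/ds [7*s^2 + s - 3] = 14*s + 1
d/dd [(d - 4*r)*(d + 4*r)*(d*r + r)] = r*(3*d^2 + 2*d - 16*r^2)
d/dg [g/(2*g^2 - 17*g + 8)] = 2*(4 - g^2)/(4*g^4 - 68*g^3 + 321*g^2 - 272*g + 64)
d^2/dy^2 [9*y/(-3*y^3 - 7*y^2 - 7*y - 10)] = 18*(-y*(9*y^2 + 14*y + 7)^2 + (9*y^2 + y*(9*y + 7) + 14*y + 7)*(3*y^3 + 7*y^2 + 7*y + 10))/(3*y^3 + 7*y^2 + 7*y + 10)^3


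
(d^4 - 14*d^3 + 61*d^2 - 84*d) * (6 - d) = -d^5 + 20*d^4 - 145*d^3 + 450*d^2 - 504*d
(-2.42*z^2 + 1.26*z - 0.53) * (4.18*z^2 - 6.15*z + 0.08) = -10.1156*z^4 + 20.1498*z^3 - 10.158*z^2 + 3.3603*z - 0.0424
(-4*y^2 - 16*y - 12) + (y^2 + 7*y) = -3*y^2 - 9*y - 12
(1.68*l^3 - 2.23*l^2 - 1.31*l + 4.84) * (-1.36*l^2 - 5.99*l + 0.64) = -2.2848*l^5 - 7.0304*l^4 + 16.2145*l^3 - 0.1627*l^2 - 29.83*l + 3.0976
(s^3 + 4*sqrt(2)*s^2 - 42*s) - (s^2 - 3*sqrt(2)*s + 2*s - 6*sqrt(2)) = s^3 - s^2 + 4*sqrt(2)*s^2 - 44*s + 3*sqrt(2)*s + 6*sqrt(2)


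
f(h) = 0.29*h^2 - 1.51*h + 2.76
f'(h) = 0.58*h - 1.51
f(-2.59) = 8.62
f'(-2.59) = -3.01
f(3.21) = 0.90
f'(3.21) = 0.35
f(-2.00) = 6.94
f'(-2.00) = -2.67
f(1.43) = 1.19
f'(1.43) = -0.68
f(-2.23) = 7.57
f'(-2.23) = -2.80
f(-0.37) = 3.36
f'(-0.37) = -1.72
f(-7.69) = 31.52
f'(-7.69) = -5.97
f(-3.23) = 10.66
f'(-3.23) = -3.38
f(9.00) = 12.66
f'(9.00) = 3.71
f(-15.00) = 90.66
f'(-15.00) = -10.21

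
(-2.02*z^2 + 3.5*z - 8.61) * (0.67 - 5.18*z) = 10.4636*z^3 - 19.4834*z^2 + 46.9448*z - 5.7687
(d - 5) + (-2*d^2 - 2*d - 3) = -2*d^2 - d - 8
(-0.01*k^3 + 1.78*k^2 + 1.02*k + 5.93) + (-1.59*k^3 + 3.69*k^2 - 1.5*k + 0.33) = -1.6*k^3 + 5.47*k^2 - 0.48*k + 6.26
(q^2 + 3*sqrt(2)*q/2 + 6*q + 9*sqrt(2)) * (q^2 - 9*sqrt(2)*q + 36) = q^4 - 15*sqrt(2)*q^3/2 + 6*q^3 - 45*sqrt(2)*q^2 + 9*q^2 + 54*q + 54*sqrt(2)*q + 324*sqrt(2)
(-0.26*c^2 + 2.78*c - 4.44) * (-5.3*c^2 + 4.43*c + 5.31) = 1.378*c^4 - 15.8858*c^3 + 34.4668*c^2 - 4.9074*c - 23.5764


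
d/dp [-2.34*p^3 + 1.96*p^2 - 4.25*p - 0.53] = -7.02*p^2 + 3.92*p - 4.25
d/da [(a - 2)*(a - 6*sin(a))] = a + (2 - a)*(6*cos(a) - 1) - 6*sin(a)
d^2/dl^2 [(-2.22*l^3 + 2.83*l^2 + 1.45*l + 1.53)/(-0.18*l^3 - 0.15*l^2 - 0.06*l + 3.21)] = (-0.303264*l^6 - 0.425736000000001*l^5 + 14.746212*l^4 - 21.382542*l^3 - 21.100716*l^2 + 127.674738*l - 60.364152)/(0.005832*l^9 + 0.01458*l^8 + 0.017982*l^7 - 0.298917*l^6 - 0.514026*l^5 - 0.423063*l^4 + 5.39109*l^3 + 4.602177*l^2 + 1.854738*l - 33.076161)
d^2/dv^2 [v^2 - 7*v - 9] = 2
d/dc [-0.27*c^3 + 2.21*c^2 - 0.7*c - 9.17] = -0.81*c^2 + 4.42*c - 0.7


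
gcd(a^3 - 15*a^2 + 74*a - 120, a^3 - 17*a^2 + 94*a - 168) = a^2 - 10*a + 24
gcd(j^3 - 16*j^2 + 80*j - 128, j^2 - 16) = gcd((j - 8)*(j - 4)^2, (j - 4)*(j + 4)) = j - 4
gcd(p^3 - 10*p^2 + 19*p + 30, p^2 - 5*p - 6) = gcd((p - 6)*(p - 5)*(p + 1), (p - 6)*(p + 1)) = p^2 - 5*p - 6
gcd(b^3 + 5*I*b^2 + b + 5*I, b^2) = 1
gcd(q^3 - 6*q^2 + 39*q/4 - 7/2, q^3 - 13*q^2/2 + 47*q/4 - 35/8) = q^2 - 4*q + 7/4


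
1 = 1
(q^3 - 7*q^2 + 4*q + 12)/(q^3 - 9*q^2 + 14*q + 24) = (q - 2)/(q - 4)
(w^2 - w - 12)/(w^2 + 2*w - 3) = (w - 4)/(w - 1)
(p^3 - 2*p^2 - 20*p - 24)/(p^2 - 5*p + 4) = (p^3 - 2*p^2 - 20*p - 24)/(p^2 - 5*p + 4)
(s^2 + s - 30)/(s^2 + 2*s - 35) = (s + 6)/(s + 7)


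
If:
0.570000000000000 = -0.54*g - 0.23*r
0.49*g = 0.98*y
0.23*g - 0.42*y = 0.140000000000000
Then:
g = 7.00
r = -18.91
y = 3.50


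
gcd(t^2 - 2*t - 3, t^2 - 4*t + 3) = t - 3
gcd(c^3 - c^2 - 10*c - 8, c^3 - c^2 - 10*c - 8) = c^3 - c^2 - 10*c - 8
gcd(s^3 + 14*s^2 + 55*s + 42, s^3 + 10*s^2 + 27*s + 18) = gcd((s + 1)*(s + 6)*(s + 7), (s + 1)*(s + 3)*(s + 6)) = s^2 + 7*s + 6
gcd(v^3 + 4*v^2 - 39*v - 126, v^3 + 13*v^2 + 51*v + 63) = v^2 + 10*v + 21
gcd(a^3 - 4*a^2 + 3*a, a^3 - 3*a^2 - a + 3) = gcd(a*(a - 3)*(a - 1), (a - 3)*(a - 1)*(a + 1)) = a^2 - 4*a + 3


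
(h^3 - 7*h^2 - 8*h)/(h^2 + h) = h - 8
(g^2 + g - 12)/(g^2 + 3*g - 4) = (g - 3)/(g - 1)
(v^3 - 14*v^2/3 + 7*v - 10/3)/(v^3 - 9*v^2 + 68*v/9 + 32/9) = 3*(3*v^3 - 14*v^2 + 21*v - 10)/(9*v^3 - 81*v^2 + 68*v + 32)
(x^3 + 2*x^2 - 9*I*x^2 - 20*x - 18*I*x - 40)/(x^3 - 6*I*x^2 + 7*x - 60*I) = (x + 2)/(x + 3*I)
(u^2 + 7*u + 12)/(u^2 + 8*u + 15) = (u + 4)/(u + 5)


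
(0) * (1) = 0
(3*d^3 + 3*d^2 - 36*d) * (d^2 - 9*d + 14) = 3*d^5 - 24*d^4 - 21*d^3 + 366*d^2 - 504*d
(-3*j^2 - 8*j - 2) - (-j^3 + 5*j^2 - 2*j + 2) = j^3 - 8*j^2 - 6*j - 4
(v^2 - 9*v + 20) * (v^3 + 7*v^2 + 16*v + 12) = v^5 - 2*v^4 - 27*v^3 + 8*v^2 + 212*v + 240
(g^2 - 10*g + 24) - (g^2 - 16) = 40 - 10*g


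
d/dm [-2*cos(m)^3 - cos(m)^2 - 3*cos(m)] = (6*cos(m)^2 + 2*cos(m) + 3)*sin(m)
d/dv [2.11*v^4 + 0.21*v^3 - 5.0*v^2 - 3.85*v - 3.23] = 8.44*v^3 + 0.63*v^2 - 10.0*v - 3.85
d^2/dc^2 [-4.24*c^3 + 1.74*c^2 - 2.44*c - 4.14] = 3.48 - 25.44*c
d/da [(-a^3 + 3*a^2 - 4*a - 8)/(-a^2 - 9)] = (a^4 + 23*a^2 - 70*a + 36)/(a^4 + 18*a^2 + 81)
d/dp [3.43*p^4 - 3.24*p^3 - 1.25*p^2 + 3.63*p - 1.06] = 13.72*p^3 - 9.72*p^2 - 2.5*p + 3.63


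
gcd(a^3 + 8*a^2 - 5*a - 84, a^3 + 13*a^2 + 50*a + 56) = a^2 + 11*a + 28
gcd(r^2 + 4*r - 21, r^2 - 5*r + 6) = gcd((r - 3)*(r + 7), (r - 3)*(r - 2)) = r - 3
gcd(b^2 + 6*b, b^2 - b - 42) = b + 6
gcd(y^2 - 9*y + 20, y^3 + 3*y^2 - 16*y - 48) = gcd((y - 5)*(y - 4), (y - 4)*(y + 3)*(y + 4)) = y - 4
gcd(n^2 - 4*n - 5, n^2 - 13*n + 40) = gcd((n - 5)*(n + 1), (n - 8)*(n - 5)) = n - 5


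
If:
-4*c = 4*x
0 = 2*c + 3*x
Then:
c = 0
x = 0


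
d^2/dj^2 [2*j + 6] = 0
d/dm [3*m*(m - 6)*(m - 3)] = 9*m^2 - 54*m + 54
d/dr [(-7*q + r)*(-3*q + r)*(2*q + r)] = q^2 - 16*q*r + 3*r^2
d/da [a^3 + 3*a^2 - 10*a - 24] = 3*a^2 + 6*a - 10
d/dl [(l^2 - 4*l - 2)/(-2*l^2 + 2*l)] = (-3*l^2 - 4*l + 2)/(2*l^2*(l^2 - 2*l + 1))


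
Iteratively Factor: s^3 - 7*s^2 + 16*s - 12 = (s - 3)*(s^2 - 4*s + 4) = (s - 3)*(s - 2)*(s - 2)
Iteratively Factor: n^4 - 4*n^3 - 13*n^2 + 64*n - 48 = (n - 4)*(n^3 - 13*n + 12) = (n - 4)*(n - 1)*(n^2 + n - 12) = (n - 4)*(n - 3)*(n - 1)*(n + 4)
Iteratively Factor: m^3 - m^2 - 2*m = (m)*(m^2 - m - 2) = m*(m + 1)*(m - 2)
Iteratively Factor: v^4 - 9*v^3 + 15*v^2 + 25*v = (v + 1)*(v^3 - 10*v^2 + 25*v) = v*(v + 1)*(v^2 - 10*v + 25) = v*(v - 5)*(v + 1)*(v - 5)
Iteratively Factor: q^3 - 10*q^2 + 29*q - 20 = (q - 5)*(q^2 - 5*q + 4) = (q - 5)*(q - 4)*(q - 1)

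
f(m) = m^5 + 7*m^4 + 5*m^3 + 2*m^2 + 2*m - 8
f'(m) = 5*m^4 + 28*m^3 + 15*m^2 + 4*m + 2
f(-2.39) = 80.80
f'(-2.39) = -140.99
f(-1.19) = -4.32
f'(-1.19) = -18.68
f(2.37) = 370.15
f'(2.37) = 626.22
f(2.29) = 322.59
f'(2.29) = 563.58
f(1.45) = 51.70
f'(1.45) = 146.80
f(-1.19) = -4.32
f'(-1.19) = -18.68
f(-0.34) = -8.56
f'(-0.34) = 1.34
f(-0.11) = -8.20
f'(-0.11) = 1.70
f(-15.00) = -421463.00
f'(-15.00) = 161942.00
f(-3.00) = 193.00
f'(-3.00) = -226.00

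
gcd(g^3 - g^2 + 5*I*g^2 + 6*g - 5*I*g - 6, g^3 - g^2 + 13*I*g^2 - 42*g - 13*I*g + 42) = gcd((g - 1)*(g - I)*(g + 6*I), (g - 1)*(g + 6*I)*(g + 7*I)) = g^2 + g*(-1 + 6*I) - 6*I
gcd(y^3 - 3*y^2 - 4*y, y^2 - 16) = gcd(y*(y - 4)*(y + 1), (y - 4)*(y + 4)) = y - 4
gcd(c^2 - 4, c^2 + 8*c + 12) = c + 2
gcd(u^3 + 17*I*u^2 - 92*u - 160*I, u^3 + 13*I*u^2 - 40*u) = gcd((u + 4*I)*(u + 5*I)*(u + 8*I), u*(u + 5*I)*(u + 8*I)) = u^2 + 13*I*u - 40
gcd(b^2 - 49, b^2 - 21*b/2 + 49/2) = b - 7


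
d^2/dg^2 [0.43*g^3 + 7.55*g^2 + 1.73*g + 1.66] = 2.58*g + 15.1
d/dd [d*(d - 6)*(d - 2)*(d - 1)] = 4*d^3 - 27*d^2 + 40*d - 12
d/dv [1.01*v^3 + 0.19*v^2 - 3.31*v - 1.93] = 3.03*v^2 + 0.38*v - 3.31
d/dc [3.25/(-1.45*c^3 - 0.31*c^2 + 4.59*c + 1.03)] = (14.1375*c^2 + 2.015*c - 14.9175)/(1.45*c^3 + 0.31*c^2 - 4.59*c - 1.03)^2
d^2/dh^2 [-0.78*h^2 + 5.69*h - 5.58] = -1.56000000000000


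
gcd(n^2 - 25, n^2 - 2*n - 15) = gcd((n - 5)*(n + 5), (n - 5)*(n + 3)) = n - 5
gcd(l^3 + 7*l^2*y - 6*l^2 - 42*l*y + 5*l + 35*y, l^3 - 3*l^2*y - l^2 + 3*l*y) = l - 1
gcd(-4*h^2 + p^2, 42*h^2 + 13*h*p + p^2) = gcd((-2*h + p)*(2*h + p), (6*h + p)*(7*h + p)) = 1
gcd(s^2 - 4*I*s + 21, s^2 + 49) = s - 7*I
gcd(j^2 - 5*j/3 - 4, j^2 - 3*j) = j - 3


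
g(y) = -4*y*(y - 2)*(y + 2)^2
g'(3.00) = -520.00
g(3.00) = -300.00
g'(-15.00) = 48152.00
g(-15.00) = -172380.00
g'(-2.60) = 67.78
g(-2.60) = -17.22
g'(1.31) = -3.24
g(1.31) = 39.61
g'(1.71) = -63.46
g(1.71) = 27.30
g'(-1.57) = -15.48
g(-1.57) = -4.15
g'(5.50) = -3180.00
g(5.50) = -4331.25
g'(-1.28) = -14.73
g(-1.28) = -8.71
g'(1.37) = -10.35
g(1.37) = 39.21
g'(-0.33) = 19.40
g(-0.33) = -8.58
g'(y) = -4*y*(y - 2)*(2*y + 4) - 4*y*(y + 2)^2 - 4*(y - 2)*(y + 2)^2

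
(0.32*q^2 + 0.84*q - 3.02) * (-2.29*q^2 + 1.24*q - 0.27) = -0.7328*q^4 - 1.5268*q^3 + 7.871*q^2 - 3.9716*q + 0.8154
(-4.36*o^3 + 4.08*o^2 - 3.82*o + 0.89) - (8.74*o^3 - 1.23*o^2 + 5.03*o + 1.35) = -13.1*o^3 + 5.31*o^2 - 8.85*o - 0.46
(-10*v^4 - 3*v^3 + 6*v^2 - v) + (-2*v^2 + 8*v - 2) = -10*v^4 - 3*v^3 + 4*v^2 + 7*v - 2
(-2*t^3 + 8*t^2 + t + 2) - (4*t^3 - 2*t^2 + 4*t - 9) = -6*t^3 + 10*t^2 - 3*t + 11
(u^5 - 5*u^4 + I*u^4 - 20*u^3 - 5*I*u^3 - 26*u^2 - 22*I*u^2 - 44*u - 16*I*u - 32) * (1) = u^5 - 5*u^4 + I*u^4 - 20*u^3 - 5*I*u^3 - 26*u^2 - 22*I*u^2 - 44*u - 16*I*u - 32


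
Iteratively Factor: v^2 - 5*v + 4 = (v - 1)*(v - 4)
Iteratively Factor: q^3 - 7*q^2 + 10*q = (q - 2)*(q^2 - 5*q) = q*(q - 2)*(q - 5)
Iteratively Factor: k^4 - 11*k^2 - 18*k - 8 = (k - 4)*(k^3 + 4*k^2 + 5*k + 2) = (k - 4)*(k + 2)*(k^2 + 2*k + 1) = (k - 4)*(k + 1)*(k + 2)*(k + 1)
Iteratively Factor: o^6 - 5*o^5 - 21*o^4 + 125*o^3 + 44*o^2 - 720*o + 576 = (o - 1)*(o^5 - 4*o^4 - 25*o^3 + 100*o^2 + 144*o - 576) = (o - 3)*(o - 1)*(o^4 - o^3 - 28*o^2 + 16*o + 192) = (o - 4)*(o - 3)*(o - 1)*(o^3 + 3*o^2 - 16*o - 48) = (o - 4)*(o - 3)*(o - 1)*(o + 3)*(o^2 - 16) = (o - 4)*(o - 3)*(o - 1)*(o + 3)*(o + 4)*(o - 4)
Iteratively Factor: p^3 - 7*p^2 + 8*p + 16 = (p - 4)*(p^2 - 3*p - 4) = (p - 4)*(p + 1)*(p - 4)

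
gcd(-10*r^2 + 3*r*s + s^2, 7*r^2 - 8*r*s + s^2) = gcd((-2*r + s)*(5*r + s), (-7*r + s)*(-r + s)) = 1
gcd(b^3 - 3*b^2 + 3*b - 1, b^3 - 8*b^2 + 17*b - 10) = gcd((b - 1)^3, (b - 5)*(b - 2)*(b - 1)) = b - 1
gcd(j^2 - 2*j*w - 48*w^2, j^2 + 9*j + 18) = 1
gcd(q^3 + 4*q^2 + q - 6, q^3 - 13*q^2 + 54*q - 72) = 1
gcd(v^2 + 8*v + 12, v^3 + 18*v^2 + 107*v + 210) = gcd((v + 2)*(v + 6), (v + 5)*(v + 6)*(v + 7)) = v + 6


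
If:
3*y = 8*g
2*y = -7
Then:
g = -21/16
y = -7/2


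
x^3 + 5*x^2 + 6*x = x*(x + 2)*(x + 3)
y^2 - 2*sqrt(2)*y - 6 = (y - 3*sqrt(2))*(y + sqrt(2))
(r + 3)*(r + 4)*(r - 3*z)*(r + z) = r^4 - 2*r^3*z + 7*r^3 - 3*r^2*z^2 - 14*r^2*z + 12*r^2 - 21*r*z^2 - 24*r*z - 36*z^2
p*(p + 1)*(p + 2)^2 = p^4 + 5*p^3 + 8*p^2 + 4*p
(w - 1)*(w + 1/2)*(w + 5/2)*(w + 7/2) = w^4 + 11*w^3/2 + 21*w^2/4 - 59*w/8 - 35/8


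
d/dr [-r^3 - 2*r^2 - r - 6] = -3*r^2 - 4*r - 1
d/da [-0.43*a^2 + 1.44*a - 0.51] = 1.44 - 0.86*a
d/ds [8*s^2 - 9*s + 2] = 16*s - 9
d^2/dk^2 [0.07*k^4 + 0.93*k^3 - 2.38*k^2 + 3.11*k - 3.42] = 0.84*k^2 + 5.58*k - 4.76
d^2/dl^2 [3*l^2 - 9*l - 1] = 6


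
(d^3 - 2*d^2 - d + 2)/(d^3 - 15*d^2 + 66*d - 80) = (d^2 - 1)/(d^2 - 13*d + 40)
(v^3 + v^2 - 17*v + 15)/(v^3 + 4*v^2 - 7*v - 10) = (v^2 - 4*v + 3)/(v^2 - v - 2)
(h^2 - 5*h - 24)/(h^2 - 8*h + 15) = (h^2 - 5*h - 24)/(h^2 - 8*h + 15)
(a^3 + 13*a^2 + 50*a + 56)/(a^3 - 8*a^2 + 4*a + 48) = (a^2 + 11*a + 28)/(a^2 - 10*a + 24)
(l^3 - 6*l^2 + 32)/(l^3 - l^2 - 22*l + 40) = (l^2 - 2*l - 8)/(l^2 + 3*l - 10)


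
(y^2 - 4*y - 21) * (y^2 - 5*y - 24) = y^4 - 9*y^3 - 25*y^2 + 201*y + 504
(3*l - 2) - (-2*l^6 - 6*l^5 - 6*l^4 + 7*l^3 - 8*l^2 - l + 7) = 2*l^6 + 6*l^5 + 6*l^4 - 7*l^3 + 8*l^2 + 4*l - 9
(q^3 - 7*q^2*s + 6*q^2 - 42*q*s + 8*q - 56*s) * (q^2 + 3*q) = q^5 - 7*q^4*s + 9*q^4 - 63*q^3*s + 26*q^3 - 182*q^2*s + 24*q^2 - 168*q*s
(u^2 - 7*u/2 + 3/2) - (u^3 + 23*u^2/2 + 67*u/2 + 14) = -u^3 - 21*u^2/2 - 37*u - 25/2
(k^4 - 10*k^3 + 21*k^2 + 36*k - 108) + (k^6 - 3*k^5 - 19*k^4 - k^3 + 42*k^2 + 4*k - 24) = k^6 - 3*k^5 - 18*k^4 - 11*k^3 + 63*k^2 + 40*k - 132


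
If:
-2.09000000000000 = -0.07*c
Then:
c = 29.86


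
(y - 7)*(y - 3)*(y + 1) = y^3 - 9*y^2 + 11*y + 21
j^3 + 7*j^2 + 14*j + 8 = (j + 1)*(j + 2)*(j + 4)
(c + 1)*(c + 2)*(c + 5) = c^3 + 8*c^2 + 17*c + 10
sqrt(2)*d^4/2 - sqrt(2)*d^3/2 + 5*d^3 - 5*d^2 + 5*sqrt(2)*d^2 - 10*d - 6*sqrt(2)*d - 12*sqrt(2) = (d - 2)*(d + 2*sqrt(2))*(d + 3*sqrt(2))*(sqrt(2)*d/2 + sqrt(2)/2)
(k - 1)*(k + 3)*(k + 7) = k^3 + 9*k^2 + 11*k - 21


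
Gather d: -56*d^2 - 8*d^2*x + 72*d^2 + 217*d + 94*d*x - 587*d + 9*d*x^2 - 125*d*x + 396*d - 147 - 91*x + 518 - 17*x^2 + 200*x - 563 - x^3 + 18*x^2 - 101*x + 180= d^2*(16 - 8*x) + d*(9*x^2 - 31*x + 26) - x^3 + x^2 + 8*x - 12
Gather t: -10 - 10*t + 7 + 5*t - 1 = -5*t - 4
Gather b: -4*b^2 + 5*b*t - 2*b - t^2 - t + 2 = -4*b^2 + b*(5*t - 2) - t^2 - t + 2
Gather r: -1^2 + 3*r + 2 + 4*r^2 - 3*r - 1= 4*r^2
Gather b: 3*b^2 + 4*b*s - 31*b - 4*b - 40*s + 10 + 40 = 3*b^2 + b*(4*s - 35) - 40*s + 50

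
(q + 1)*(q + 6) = q^2 + 7*q + 6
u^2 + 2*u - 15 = (u - 3)*(u + 5)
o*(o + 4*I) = o^2 + 4*I*o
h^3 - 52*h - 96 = (h - 8)*(h + 2)*(h + 6)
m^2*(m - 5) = m^3 - 5*m^2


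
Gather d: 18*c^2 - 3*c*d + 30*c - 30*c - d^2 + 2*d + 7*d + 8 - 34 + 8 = 18*c^2 - d^2 + d*(9 - 3*c) - 18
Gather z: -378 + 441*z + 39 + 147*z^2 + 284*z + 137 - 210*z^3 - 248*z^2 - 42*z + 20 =-210*z^3 - 101*z^2 + 683*z - 182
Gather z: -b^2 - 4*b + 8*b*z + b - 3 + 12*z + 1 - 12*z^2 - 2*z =-b^2 - 3*b - 12*z^2 + z*(8*b + 10) - 2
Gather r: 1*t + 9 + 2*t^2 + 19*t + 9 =2*t^2 + 20*t + 18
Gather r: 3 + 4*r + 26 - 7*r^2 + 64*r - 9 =-7*r^2 + 68*r + 20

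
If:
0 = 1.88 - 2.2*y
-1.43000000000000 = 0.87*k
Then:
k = -1.64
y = 0.85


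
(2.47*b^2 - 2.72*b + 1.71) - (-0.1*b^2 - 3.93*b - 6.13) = 2.57*b^2 + 1.21*b + 7.84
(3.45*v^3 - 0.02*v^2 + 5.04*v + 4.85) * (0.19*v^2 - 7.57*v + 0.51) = 0.6555*v^5 - 26.1203*v^4 + 2.8685*v^3 - 37.2415*v^2 - 34.1441*v + 2.4735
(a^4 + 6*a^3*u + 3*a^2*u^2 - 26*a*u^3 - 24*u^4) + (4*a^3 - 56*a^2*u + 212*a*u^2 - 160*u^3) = a^4 + 6*a^3*u + 4*a^3 + 3*a^2*u^2 - 56*a^2*u - 26*a*u^3 + 212*a*u^2 - 24*u^4 - 160*u^3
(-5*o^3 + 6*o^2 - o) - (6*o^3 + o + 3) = -11*o^3 + 6*o^2 - 2*o - 3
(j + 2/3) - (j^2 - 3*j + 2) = -j^2 + 4*j - 4/3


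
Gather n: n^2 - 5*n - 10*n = n^2 - 15*n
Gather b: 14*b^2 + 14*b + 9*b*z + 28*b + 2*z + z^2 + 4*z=14*b^2 + b*(9*z + 42) + z^2 + 6*z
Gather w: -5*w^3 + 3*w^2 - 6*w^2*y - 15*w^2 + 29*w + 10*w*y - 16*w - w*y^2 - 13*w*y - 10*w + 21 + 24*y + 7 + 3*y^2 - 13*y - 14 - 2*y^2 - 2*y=-5*w^3 + w^2*(-6*y - 12) + w*(-y^2 - 3*y + 3) + y^2 + 9*y + 14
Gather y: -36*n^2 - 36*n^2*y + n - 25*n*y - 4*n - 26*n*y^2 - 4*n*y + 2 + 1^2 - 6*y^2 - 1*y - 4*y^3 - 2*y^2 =-36*n^2 - 3*n - 4*y^3 + y^2*(-26*n - 8) + y*(-36*n^2 - 29*n - 1) + 3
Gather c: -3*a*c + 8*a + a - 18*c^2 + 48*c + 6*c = 9*a - 18*c^2 + c*(54 - 3*a)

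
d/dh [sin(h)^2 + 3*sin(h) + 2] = (2*sin(h) + 3)*cos(h)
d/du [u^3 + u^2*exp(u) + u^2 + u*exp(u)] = u^2*exp(u) + 3*u^2 + 3*u*exp(u) + 2*u + exp(u)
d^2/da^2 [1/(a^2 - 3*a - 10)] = 2*(a^2 - 3*a - (2*a - 3)^2 - 10)/(-a^2 + 3*a + 10)^3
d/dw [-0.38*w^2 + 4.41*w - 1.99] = 4.41 - 0.76*w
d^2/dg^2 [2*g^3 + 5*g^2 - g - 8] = 12*g + 10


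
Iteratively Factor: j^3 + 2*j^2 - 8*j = (j)*(j^2 + 2*j - 8) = j*(j + 4)*(j - 2)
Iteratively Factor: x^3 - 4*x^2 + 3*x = (x)*(x^2 - 4*x + 3) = x*(x - 3)*(x - 1)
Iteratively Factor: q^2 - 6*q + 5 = (q - 5)*(q - 1)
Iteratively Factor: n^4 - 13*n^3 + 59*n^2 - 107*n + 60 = (n - 5)*(n^3 - 8*n^2 + 19*n - 12) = (n - 5)*(n - 3)*(n^2 - 5*n + 4) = (n - 5)*(n - 3)*(n - 1)*(n - 4)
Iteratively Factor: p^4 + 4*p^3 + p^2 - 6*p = (p + 3)*(p^3 + p^2 - 2*p) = (p + 2)*(p + 3)*(p^2 - p) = (p - 1)*(p + 2)*(p + 3)*(p)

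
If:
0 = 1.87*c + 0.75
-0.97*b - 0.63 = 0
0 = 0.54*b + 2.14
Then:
No Solution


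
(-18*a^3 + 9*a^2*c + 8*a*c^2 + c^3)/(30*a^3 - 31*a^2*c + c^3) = (-3*a - c)/(5*a - c)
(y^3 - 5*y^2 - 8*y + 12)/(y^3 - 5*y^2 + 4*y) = (y^2 - 4*y - 12)/(y*(y - 4))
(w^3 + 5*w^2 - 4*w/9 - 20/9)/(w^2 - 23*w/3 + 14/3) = (3*w^2 + 17*w + 10)/(3*(w - 7))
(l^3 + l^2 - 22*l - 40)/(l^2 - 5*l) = l + 6 + 8/l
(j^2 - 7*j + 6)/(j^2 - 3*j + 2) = (j - 6)/(j - 2)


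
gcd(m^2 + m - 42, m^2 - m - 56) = m + 7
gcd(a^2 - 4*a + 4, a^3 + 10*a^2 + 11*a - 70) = a - 2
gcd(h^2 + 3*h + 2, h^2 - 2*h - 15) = 1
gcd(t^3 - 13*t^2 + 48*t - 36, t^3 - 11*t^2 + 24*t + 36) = t^2 - 12*t + 36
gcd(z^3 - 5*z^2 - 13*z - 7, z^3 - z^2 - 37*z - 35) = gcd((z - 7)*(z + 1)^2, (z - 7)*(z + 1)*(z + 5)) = z^2 - 6*z - 7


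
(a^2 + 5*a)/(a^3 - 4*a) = (a + 5)/(a^2 - 4)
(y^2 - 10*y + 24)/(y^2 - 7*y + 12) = (y - 6)/(y - 3)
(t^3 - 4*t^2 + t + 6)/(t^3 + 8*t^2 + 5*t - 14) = (t^3 - 4*t^2 + t + 6)/(t^3 + 8*t^2 + 5*t - 14)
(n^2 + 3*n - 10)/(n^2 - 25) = (n - 2)/(n - 5)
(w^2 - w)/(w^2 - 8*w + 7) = w/(w - 7)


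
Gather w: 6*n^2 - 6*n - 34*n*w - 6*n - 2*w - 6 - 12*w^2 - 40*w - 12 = 6*n^2 - 12*n - 12*w^2 + w*(-34*n - 42) - 18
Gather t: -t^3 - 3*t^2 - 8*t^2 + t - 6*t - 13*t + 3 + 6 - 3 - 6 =-t^3 - 11*t^2 - 18*t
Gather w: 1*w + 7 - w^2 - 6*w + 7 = -w^2 - 5*w + 14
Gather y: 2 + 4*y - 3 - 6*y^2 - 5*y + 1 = -6*y^2 - y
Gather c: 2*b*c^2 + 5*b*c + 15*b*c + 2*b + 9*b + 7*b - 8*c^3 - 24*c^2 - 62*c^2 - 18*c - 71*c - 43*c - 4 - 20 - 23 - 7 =18*b - 8*c^3 + c^2*(2*b - 86) + c*(20*b - 132) - 54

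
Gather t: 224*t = 224*t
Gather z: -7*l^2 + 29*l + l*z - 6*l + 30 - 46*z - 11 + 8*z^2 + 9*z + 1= -7*l^2 + 23*l + 8*z^2 + z*(l - 37) + 20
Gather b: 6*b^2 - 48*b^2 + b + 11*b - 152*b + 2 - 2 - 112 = -42*b^2 - 140*b - 112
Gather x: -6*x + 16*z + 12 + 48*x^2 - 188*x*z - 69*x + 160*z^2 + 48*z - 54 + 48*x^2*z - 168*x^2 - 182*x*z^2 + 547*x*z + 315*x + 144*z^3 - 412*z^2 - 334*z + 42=x^2*(48*z - 120) + x*(-182*z^2 + 359*z + 240) + 144*z^3 - 252*z^2 - 270*z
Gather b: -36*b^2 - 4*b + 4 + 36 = -36*b^2 - 4*b + 40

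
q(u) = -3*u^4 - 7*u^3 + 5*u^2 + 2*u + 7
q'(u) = -12*u^3 - 21*u^2 + 10*u + 2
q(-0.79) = 10.82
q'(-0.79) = -13.09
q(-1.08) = 15.41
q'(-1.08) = -18.18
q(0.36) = 7.99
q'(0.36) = 2.32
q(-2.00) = 31.00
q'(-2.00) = -6.00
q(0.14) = 7.36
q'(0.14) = 2.96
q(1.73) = -37.69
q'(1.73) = -105.68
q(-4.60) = -558.28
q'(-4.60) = 679.67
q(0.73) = 7.55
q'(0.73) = -6.56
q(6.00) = -5201.00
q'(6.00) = -3286.00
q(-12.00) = -49409.00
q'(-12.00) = 17594.00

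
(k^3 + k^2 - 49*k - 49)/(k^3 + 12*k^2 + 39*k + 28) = (k - 7)/(k + 4)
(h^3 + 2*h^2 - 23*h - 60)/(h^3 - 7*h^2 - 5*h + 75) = (h + 4)/(h - 5)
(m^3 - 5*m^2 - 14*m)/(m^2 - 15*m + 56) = m*(m + 2)/(m - 8)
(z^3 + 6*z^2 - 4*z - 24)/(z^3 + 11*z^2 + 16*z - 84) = (z + 2)/(z + 7)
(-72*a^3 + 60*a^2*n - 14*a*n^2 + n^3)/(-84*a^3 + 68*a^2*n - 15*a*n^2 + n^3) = (6*a - n)/(7*a - n)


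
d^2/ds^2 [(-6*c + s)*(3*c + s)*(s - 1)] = -6*c + 6*s - 2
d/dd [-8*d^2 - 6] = -16*d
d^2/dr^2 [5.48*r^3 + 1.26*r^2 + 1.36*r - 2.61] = 32.88*r + 2.52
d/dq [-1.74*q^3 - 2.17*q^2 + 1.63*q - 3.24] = -5.22*q^2 - 4.34*q + 1.63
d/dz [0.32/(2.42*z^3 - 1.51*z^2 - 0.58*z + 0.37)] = (-2.3232*z^2 + 0.9664*z + 0.1856)/(2.42*z^3 - 1.51*z^2 - 0.58*z + 0.37)^2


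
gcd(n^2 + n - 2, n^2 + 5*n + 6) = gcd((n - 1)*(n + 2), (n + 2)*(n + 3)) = n + 2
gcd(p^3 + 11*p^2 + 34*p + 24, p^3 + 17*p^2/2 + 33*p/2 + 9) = p^2 + 7*p + 6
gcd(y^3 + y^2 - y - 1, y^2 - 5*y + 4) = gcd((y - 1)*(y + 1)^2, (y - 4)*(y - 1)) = y - 1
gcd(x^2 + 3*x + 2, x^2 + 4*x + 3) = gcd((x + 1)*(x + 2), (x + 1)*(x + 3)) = x + 1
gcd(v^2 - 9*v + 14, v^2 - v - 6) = 1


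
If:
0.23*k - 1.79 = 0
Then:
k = 7.78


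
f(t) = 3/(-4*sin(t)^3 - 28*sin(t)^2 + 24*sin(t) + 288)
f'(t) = 3*(12*sin(t)^2*cos(t) + 56*sin(t)*cos(t) - 24*cos(t))/(-4*sin(t)^3 - 28*sin(t)^2 + 24*sin(t) + 288)^2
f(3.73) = 0.01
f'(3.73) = 0.00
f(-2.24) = 0.01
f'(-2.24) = 0.00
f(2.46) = 0.01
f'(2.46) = -0.00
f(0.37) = 0.01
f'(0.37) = -0.00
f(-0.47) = 0.01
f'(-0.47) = -0.00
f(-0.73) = 0.01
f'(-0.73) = -0.00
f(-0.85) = 0.01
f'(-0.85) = -0.00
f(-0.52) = 0.01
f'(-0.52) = -0.00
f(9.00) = 0.01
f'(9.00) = 0.00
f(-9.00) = 0.01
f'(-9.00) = 0.00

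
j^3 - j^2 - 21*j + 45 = (j - 3)^2*(j + 5)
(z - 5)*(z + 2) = z^2 - 3*z - 10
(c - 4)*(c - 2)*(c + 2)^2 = c^4 - 2*c^3 - 12*c^2 + 8*c + 32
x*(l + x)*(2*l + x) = 2*l^2*x + 3*l*x^2 + x^3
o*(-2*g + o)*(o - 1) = -2*g*o^2 + 2*g*o + o^3 - o^2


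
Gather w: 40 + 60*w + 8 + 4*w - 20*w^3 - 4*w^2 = -20*w^3 - 4*w^2 + 64*w + 48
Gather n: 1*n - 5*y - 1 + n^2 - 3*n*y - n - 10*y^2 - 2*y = n^2 - 3*n*y - 10*y^2 - 7*y - 1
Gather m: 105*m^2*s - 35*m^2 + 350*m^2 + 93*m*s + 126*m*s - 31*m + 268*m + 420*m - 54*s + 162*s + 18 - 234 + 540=m^2*(105*s + 315) + m*(219*s + 657) + 108*s + 324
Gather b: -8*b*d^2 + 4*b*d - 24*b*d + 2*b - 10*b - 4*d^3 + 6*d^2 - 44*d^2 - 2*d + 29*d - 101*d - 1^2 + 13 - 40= b*(-8*d^2 - 20*d - 8) - 4*d^3 - 38*d^2 - 74*d - 28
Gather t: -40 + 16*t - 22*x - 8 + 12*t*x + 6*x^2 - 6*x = t*(12*x + 16) + 6*x^2 - 28*x - 48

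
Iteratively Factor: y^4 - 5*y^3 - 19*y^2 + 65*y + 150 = (y - 5)*(y^3 - 19*y - 30) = (y - 5)*(y + 2)*(y^2 - 2*y - 15) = (y - 5)*(y + 2)*(y + 3)*(y - 5)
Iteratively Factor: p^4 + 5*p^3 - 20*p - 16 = (p + 4)*(p^3 + p^2 - 4*p - 4) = (p - 2)*(p + 4)*(p^2 + 3*p + 2) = (p - 2)*(p + 1)*(p + 4)*(p + 2)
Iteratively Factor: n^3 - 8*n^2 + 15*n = (n)*(n^2 - 8*n + 15) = n*(n - 3)*(n - 5)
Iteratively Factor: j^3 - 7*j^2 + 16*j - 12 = (j - 2)*(j^2 - 5*j + 6) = (j - 2)^2*(j - 3)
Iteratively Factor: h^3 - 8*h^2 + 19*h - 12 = (h - 4)*(h^2 - 4*h + 3) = (h - 4)*(h - 3)*(h - 1)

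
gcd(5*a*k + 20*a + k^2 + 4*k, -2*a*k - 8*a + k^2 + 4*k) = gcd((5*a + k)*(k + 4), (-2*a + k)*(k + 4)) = k + 4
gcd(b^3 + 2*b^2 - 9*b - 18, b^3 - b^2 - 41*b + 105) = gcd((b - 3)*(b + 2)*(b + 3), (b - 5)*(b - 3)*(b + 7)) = b - 3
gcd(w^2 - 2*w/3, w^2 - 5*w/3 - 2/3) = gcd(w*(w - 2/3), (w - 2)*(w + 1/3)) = 1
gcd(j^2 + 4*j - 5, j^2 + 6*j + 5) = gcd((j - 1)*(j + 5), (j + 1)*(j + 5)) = j + 5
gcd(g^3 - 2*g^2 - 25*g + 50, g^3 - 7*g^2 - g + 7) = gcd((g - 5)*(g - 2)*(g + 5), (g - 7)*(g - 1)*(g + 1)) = 1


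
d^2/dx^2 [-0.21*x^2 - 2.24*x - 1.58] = -0.420000000000000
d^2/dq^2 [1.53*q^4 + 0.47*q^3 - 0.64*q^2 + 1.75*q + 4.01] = 18.36*q^2 + 2.82*q - 1.28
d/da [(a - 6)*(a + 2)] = 2*a - 4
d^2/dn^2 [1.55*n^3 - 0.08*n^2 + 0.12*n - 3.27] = 9.3*n - 0.16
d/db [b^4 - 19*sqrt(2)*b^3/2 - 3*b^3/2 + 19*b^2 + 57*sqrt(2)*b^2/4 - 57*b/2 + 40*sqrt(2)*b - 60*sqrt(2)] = 4*b^3 - 57*sqrt(2)*b^2/2 - 9*b^2/2 + 38*b + 57*sqrt(2)*b/2 - 57/2 + 40*sqrt(2)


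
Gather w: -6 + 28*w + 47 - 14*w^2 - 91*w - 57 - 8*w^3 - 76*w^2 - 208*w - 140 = -8*w^3 - 90*w^2 - 271*w - 156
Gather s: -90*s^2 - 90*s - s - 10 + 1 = -90*s^2 - 91*s - 9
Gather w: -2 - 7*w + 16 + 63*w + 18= 56*w + 32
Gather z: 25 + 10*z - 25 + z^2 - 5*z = z^2 + 5*z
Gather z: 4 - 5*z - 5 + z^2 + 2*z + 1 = z^2 - 3*z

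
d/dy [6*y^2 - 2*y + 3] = 12*y - 2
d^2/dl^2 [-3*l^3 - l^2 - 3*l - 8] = -18*l - 2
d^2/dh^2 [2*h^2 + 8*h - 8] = 4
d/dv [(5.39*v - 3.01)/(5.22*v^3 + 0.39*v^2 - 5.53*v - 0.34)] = (-56.2716*v^3 + 45.0345*v^2 + 2.3478*v - 18.4779)/(27.2484*v^6 + 4.0716*v^5 - 57.5811*v^4 - 7.863*v^3 + 30.3157*v^2 + 3.7604*v + 0.1156)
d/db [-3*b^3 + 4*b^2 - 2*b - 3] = -9*b^2 + 8*b - 2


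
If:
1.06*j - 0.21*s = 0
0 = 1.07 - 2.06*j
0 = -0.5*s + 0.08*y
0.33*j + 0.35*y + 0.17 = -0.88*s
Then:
No Solution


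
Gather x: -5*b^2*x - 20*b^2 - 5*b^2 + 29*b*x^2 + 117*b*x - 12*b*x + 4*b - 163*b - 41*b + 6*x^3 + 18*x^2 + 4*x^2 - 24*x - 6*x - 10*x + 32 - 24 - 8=-25*b^2 - 200*b + 6*x^3 + x^2*(29*b + 22) + x*(-5*b^2 + 105*b - 40)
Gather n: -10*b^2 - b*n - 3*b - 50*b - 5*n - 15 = -10*b^2 - 53*b + n*(-b - 5) - 15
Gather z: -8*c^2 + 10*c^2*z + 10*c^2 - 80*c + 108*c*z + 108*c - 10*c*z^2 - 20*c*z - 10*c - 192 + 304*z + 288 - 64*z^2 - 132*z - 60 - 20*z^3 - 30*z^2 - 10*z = 2*c^2 + 18*c - 20*z^3 + z^2*(-10*c - 94) + z*(10*c^2 + 88*c + 162) + 36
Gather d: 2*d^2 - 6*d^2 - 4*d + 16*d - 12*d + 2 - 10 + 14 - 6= -4*d^2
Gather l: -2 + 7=5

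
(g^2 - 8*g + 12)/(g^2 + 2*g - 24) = (g^2 - 8*g + 12)/(g^2 + 2*g - 24)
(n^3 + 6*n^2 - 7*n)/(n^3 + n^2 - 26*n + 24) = n*(n + 7)/(n^2 + 2*n - 24)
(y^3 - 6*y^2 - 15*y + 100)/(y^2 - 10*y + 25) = y + 4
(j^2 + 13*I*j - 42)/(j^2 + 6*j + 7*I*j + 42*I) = (j + 6*I)/(j + 6)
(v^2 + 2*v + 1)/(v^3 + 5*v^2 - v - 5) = (v + 1)/(v^2 + 4*v - 5)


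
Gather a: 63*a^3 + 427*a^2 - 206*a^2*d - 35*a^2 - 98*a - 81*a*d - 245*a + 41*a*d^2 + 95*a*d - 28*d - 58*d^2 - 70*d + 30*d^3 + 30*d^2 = 63*a^3 + a^2*(392 - 206*d) + a*(41*d^2 + 14*d - 343) + 30*d^3 - 28*d^2 - 98*d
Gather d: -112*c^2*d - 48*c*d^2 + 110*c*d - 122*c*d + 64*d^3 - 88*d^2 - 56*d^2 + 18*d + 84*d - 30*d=64*d^3 + d^2*(-48*c - 144) + d*(-112*c^2 - 12*c + 72)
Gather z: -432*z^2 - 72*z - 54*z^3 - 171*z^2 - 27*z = -54*z^3 - 603*z^2 - 99*z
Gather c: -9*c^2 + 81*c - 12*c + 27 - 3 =-9*c^2 + 69*c + 24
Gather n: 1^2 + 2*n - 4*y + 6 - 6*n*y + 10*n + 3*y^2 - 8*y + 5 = n*(12 - 6*y) + 3*y^2 - 12*y + 12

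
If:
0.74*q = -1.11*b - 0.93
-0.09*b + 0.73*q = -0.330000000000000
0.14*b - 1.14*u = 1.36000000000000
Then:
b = -0.50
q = -0.51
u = -1.25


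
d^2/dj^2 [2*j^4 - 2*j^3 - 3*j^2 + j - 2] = 24*j^2 - 12*j - 6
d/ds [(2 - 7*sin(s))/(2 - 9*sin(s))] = 4*cos(s)/(9*sin(s) - 2)^2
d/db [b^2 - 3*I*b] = 2*b - 3*I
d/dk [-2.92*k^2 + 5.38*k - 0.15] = 5.38 - 5.84*k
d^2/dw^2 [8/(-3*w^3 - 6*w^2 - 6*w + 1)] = 48*((3*w + 2)*(3*w^3 + 6*w^2 + 6*w - 1) - 3*(3*w^2 + 4*w + 2)^2)/(3*w^3 + 6*w^2 + 6*w - 1)^3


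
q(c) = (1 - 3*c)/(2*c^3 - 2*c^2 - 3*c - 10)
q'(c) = (1 - 3*c)*(-6*c^2 + 4*c + 3)/(2*c^3 - 2*c^2 - 3*c - 10)^2 - 3/(2*c^3 - 2*c^2 - 3*c - 10)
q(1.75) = 0.40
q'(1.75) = 0.59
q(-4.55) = -0.06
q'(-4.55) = -0.03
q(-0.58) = -0.29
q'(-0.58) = 0.28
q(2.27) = 1.56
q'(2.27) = 8.71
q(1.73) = 0.39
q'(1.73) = 0.56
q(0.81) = 0.11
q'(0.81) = 0.22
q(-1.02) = -0.36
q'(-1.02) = 0.03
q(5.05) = -0.08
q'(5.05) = 0.04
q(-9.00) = -0.02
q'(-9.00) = 0.00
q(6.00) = -0.05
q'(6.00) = 0.02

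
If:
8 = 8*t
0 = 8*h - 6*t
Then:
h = 3/4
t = 1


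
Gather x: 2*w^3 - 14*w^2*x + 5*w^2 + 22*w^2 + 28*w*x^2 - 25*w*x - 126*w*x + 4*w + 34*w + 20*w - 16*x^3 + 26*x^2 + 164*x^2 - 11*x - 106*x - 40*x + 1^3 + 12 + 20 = 2*w^3 + 27*w^2 + 58*w - 16*x^3 + x^2*(28*w + 190) + x*(-14*w^2 - 151*w - 157) + 33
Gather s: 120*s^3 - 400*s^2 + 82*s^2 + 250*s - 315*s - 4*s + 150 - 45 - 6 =120*s^3 - 318*s^2 - 69*s + 99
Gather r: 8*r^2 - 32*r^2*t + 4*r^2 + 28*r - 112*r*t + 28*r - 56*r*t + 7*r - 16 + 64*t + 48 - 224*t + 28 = r^2*(12 - 32*t) + r*(63 - 168*t) - 160*t + 60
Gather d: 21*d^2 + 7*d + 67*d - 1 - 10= 21*d^2 + 74*d - 11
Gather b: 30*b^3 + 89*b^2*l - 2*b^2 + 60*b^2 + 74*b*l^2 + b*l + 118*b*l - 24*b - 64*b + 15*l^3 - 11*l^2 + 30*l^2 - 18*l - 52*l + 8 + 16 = 30*b^3 + b^2*(89*l + 58) + b*(74*l^2 + 119*l - 88) + 15*l^3 + 19*l^2 - 70*l + 24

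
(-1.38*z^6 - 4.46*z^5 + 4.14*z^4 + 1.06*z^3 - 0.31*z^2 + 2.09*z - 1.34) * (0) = 0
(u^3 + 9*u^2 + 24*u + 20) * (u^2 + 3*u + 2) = u^5 + 12*u^4 + 53*u^3 + 110*u^2 + 108*u + 40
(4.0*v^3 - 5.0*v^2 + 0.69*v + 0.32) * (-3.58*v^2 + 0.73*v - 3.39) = -14.32*v^5 + 20.82*v^4 - 19.6802*v^3 + 16.3081*v^2 - 2.1055*v - 1.0848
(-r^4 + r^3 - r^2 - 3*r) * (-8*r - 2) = 8*r^5 - 6*r^4 + 6*r^3 + 26*r^2 + 6*r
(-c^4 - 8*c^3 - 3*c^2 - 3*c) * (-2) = 2*c^4 + 16*c^3 + 6*c^2 + 6*c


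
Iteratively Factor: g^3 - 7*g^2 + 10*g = (g)*(g^2 - 7*g + 10) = g*(g - 5)*(g - 2)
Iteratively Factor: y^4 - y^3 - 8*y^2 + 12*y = (y)*(y^3 - y^2 - 8*y + 12) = y*(y - 2)*(y^2 + y - 6) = y*(y - 2)^2*(y + 3)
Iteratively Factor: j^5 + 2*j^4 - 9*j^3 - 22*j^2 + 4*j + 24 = (j + 2)*(j^4 - 9*j^2 - 4*j + 12) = (j + 2)^2*(j^3 - 2*j^2 - 5*j + 6) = (j - 3)*(j + 2)^2*(j^2 + j - 2) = (j - 3)*(j + 2)^3*(j - 1)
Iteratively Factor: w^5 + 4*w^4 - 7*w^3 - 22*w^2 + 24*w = (w + 4)*(w^4 - 7*w^2 + 6*w) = (w + 3)*(w + 4)*(w^3 - 3*w^2 + 2*w) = (w - 1)*(w + 3)*(w + 4)*(w^2 - 2*w) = (w - 2)*(w - 1)*(w + 3)*(w + 4)*(w)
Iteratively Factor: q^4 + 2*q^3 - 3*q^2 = (q)*(q^3 + 2*q^2 - 3*q) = q*(q + 3)*(q^2 - q) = q*(q - 1)*(q + 3)*(q)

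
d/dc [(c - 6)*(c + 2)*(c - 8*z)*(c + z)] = 4*c^3 - 21*c^2*z - 12*c^2 - 16*c*z^2 + 56*c*z - 24*c + 32*z^2 + 84*z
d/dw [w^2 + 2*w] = 2*w + 2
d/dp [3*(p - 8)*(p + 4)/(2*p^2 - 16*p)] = -6/p^2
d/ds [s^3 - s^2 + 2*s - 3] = 3*s^2 - 2*s + 2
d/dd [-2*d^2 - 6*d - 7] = -4*d - 6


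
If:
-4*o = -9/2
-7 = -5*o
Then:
No Solution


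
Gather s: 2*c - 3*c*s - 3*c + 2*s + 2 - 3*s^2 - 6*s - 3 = -c - 3*s^2 + s*(-3*c - 4) - 1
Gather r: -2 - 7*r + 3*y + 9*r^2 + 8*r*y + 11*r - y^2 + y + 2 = 9*r^2 + r*(8*y + 4) - y^2 + 4*y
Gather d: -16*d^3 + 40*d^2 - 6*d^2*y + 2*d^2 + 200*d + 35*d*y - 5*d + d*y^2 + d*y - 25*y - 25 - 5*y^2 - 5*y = -16*d^3 + d^2*(42 - 6*y) + d*(y^2 + 36*y + 195) - 5*y^2 - 30*y - 25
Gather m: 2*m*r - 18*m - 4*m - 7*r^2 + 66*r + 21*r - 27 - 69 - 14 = m*(2*r - 22) - 7*r^2 + 87*r - 110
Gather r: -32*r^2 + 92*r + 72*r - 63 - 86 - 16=-32*r^2 + 164*r - 165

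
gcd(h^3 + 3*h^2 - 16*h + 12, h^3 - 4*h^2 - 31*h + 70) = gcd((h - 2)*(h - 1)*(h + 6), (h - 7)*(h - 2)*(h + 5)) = h - 2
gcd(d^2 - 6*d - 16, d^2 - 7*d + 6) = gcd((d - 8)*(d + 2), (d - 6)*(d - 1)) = 1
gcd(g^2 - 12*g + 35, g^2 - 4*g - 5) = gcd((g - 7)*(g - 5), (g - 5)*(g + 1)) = g - 5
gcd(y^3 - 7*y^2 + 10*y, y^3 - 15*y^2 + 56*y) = y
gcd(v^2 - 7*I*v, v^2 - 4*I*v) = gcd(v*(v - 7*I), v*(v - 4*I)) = v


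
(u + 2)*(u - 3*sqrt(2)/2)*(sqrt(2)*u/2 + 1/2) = sqrt(2)*u^3/2 - u^2 + sqrt(2)*u^2 - 2*u - 3*sqrt(2)*u/4 - 3*sqrt(2)/2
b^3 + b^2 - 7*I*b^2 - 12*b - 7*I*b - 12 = (b + 1)*(b - 4*I)*(b - 3*I)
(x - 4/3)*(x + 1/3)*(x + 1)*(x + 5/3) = x^4 + 5*x^3/3 - 13*x^2/9 - 77*x/27 - 20/27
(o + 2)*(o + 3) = o^2 + 5*o + 6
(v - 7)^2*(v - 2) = v^3 - 16*v^2 + 77*v - 98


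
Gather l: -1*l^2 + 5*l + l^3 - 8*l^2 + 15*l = l^3 - 9*l^2 + 20*l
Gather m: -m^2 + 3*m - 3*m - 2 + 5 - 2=1 - m^2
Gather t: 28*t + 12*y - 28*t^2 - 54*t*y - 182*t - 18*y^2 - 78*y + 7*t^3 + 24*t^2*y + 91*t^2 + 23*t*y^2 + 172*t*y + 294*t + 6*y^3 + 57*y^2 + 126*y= 7*t^3 + t^2*(24*y + 63) + t*(23*y^2 + 118*y + 140) + 6*y^3 + 39*y^2 + 60*y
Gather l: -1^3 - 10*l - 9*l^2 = -9*l^2 - 10*l - 1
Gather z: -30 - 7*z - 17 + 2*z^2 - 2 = 2*z^2 - 7*z - 49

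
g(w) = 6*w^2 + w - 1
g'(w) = 12*w + 1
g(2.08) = 27.04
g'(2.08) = 25.96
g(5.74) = 202.43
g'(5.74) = 69.88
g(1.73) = 18.69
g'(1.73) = 21.76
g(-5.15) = 152.98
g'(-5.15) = -60.80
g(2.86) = 50.94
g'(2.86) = 35.32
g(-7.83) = 359.02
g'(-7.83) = -92.96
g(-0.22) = -0.93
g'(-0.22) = -1.64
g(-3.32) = 61.81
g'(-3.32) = -38.84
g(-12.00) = 851.00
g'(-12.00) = -143.00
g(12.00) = 875.00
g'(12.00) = 145.00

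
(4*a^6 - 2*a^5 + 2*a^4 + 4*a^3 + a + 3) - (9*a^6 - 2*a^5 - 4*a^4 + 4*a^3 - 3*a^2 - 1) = -5*a^6 + 6*a^4 + 3*a^2 + a + 4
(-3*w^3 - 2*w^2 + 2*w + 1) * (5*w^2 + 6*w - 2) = -15*w^5 - 28*w^4 + 4*w^3 + 21*w^2 + 2*w - 2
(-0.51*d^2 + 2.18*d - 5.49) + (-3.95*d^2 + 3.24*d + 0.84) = -4.46*d^2 + 5.42*d - 4.65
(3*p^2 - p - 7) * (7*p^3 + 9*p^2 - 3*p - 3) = 21*p^5 + 20*p^4 - 67*p^3 - 69*p^2 + 24*p + 21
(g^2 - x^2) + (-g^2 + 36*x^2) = 35*x^2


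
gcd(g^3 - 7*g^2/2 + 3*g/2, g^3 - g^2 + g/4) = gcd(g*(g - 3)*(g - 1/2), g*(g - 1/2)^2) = g^2 - g/2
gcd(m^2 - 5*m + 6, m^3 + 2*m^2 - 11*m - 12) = m - 3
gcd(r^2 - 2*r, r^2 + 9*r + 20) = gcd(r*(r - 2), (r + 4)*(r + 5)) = 1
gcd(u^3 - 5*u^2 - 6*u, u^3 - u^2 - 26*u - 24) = u^2 - 5*u - 6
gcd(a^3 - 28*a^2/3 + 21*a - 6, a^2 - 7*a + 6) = a - 6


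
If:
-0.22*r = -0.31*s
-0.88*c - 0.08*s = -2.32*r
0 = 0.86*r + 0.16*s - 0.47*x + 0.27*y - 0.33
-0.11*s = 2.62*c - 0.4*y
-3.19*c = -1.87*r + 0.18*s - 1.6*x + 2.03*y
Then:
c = -0.13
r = -0.05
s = -0.04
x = -1.31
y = -0.87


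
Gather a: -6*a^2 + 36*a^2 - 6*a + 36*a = 30*a^2 + 30*a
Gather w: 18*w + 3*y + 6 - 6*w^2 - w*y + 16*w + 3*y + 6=-6*w^2 + w*(34 - y) + 6*y + 12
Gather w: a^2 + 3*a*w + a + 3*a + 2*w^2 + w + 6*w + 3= a^2 + 4*a + 2*w^2 + w*(3*a + 7) + 3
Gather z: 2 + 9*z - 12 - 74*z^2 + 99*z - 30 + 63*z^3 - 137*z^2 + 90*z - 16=63*z^3 - 211*z^2 + 198*z - 56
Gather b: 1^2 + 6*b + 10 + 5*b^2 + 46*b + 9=5*b^2 + 52*b + 20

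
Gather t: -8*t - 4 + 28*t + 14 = 20*t + 10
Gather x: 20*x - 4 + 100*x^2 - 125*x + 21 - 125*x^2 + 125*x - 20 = -25*x^2 + 20*x - 3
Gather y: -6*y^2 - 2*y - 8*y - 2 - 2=-6*y^2 - 10*y - 4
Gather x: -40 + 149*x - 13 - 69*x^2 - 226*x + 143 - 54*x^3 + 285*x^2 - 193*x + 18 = -54*x^3 + 216*x^2 - 270*x + 108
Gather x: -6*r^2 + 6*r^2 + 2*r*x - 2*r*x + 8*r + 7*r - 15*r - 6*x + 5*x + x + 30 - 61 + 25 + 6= 0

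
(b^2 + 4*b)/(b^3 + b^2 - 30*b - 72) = b/(b^2 - 3*b - 18)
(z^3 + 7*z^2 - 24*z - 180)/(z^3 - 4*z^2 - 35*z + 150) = (z + 6)/(z - 5)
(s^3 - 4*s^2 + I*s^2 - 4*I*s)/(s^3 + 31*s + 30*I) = s*(s - 4)/(s^2 - I*s + 30)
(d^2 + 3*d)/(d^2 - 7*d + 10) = d*(d + 3)/(d^2 - 7*d + 10)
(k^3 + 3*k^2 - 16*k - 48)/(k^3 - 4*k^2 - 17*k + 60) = (k^2 - k - 12)/(k^2 - 8*k + 15)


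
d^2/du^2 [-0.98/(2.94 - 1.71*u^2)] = (17.193708*u^2 + 9.853704)/(1.71*u^2 - 2.94)^3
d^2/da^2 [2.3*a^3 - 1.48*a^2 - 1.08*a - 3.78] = 13.8*a - 2.96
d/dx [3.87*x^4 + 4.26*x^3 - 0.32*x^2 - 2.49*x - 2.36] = 15.48*x^3 + 12.78*x^2 - 0.64*x - 2.49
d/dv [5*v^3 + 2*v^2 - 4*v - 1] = 15*v^2 + 4*v - 4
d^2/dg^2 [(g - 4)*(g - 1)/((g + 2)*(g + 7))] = 4*(-7*g^3 - 15*g^2 + 159*g + 547)/(g^6 + 27*g^5 + 285*g^4 + 1485*g^3 + 3990*g^2 + 5292*g + 2744)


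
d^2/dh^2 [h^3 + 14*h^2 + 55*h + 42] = 6*h + 28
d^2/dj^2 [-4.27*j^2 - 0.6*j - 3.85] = -8.54000000000000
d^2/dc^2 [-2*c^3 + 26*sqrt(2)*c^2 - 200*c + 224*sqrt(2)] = -12*c + 52*sqrt(2)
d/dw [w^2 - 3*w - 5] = 2*w - 3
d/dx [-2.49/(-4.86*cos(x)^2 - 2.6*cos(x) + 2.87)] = (24.2028*cos(x) + 6.474)*sin(x)/(4.86*cos(x)^2 + 2.6*cos(x) - 2.87)^2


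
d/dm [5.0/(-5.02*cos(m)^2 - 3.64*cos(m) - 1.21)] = -(50.2*cos(m) + 18.2)*sin(m)/(5.02*cos(m)^2 + 3.64*cos(m) + 1.21)^2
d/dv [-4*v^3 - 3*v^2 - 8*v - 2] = -12*v^2 - 6*v - 8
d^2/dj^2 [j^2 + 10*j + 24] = 2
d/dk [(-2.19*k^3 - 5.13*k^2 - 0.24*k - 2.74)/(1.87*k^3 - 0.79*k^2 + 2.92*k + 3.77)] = (-1.77635683940025e-15*k^5 + 11.3232*k^4 - 11.892*k^3 - 24.5667*k^2 - 43.0094*k + 7.096)/(3.4969*k^6 - 2.9546*k^5 + 11.5449*k^4 + 9.4862*k^3 + 2.5698*k^2 + 22.0168*k + 14.2129)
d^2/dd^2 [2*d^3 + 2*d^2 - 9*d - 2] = 12*d + 4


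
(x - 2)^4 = x^4 - 8*x^3 + 24*x^2 - 32*x + 16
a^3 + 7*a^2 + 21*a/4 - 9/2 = (a - 1/2)*(a + 3/2)*(a + 6)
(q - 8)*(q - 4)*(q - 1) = q^3 - 13*q^2 + 44*q - 32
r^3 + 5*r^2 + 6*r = r*(r + 2)*(r + 3)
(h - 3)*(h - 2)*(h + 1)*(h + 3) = h^4 - h^3 - 11*h^2 + 9*h + 18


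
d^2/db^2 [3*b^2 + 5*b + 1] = 6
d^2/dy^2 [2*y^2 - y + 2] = 4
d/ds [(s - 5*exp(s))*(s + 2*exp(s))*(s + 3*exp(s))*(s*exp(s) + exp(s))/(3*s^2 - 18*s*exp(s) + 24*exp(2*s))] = (s^6 + 3*s^5 - 65*s^4*exp(2*s) - 18*s^4*exp(s) + s^4 + 108*s^3*exp(3*s) - 33*s^3*exp(2*s) - 12*s^3*exp(s) + 388*s^2*exp(4*s) + 252*s^2*exp(3*s) + 43*s^2*exp(2*s) - 480*s*exp(5*s) + 84*s*exp(4*s) + 60*s*exp(3*s) - 720*exp(5*s) - 332*exp(4*s))*exp(s)/(3*(s^4 - 12*s^3*exp(s) + 52*s^2*exp(2*s) - 96*s*exp(3*s) + 64*exp(4*s)))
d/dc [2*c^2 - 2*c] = 4*c - 2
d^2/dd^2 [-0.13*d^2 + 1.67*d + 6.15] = -0.260000000000000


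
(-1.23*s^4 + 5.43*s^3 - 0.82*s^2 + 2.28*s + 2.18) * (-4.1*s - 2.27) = 5.043*s^5 - 19.4709*s^4 - 8.9641*s^3 - 7.4866*s^2 - 14.1136*s - 4.9486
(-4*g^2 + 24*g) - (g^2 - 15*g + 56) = -5*g^2 + 39*g - 56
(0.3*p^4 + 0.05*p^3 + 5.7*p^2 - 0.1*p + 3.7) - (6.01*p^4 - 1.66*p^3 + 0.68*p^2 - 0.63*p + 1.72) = -5.71*p^4 + 1.71*p^3 + 5.02*p^2 + 0.53*p + 1.98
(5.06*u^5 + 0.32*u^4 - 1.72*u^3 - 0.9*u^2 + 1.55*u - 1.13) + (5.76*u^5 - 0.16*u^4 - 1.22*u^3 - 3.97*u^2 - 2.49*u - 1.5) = 10.82*u^5 + 0.16*u^4 - 2.94*u^3 - 4.87*u^2 - 0.94*u - 2.63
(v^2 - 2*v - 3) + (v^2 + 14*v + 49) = 2*v^2 + 12*v + 46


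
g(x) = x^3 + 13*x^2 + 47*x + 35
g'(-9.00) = 56.00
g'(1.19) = 82.19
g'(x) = 3*x^2 + 26*x + 47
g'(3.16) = 159.12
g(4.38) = 574.28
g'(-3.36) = -6.49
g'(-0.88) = 26.44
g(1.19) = 111.02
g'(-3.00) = -4.00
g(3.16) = 344.89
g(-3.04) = -15.83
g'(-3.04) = -4.32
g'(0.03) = 47.78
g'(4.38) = 218.43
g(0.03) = 36.42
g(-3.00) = -16.00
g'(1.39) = 88.94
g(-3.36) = -14.09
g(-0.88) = 3.03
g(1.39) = 128.13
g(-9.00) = -64.00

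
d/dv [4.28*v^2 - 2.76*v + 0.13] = 8.56*v - 2.76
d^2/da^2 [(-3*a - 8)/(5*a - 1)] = -430/(5*a - 1)^3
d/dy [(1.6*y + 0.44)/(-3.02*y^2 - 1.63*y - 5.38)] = (4.832*y^2 + 2.6576*y - 7.8908)/(9.1204*y^4 + 9.8452*y^3 + 35.1521*y^2 + 17.5388*y + 28.9444)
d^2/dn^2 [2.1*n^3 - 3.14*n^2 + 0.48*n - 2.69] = 12.6*n - 6.28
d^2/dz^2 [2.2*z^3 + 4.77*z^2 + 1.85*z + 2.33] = 13.2*z + 9.54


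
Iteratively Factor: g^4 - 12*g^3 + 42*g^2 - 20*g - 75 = (g + 1)*(g^3 - 13*g^2 + 55*g - 75) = (g - 5)*(g + 1)*(g^2 - 8*g + 15) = (g - 5)^2*(g + 1)*(g - 3)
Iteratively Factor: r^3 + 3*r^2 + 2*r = (r + 2)*(r^2 + r) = r*(r + 2)*(r + 1)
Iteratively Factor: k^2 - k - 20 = (k - 5)*(k + 4)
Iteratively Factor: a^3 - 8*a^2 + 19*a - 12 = (a - 1)*(a^2 - 7*a + 12) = (a - 3)*(a - 1)*(a - 4)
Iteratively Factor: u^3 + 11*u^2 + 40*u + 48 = (u + 3)*(u^2 + 8*u + 16) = (u + 3)*(u + 4)*(u + 4)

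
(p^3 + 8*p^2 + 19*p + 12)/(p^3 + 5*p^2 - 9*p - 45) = (p^2 + 5*p + 4)/(p^2 + 2*p - 15)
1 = 1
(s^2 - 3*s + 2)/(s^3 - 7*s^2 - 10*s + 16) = (s - 2)/(s^2 - 6*s - 16)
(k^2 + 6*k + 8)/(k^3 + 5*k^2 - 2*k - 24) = (k + 2)/(k^2 + k - 6)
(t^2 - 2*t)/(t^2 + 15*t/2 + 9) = 2*t*(t - 2)/(2*t^2 + 15*t + 18)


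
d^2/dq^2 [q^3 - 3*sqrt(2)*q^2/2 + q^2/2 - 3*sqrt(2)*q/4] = 6*q - 3*sqrt(2) + 1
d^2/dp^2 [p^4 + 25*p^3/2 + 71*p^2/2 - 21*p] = 12*p^2 + 75*p + 71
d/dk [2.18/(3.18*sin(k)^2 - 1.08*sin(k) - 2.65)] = (2.3544 - 13.8648*sin(k))*cos(k)/(-3.18*sin(k)^2 + 1.08*sin(k) + 2.65)^2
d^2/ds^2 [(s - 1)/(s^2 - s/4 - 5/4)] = 8*((1 - s)*(8*s - 1)^2 + (5 - 12*s)*(-4*s^2 + s + 5))/(-4*s^2 + s + 5)^3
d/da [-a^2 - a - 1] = -2*a - 1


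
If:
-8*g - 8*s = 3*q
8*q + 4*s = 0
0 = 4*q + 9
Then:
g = -117/32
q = -9/4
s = 9/2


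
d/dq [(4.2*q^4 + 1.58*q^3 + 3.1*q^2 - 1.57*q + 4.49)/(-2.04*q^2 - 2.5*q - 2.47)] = (-17.136*q^5 - 34.7232*q^4 - 49.396*q^3 - 22.6606*q^2 + 3.0052*q + 15.1029)/(4.1616*q^4 + 10.2*q^3 + 16.3276*q^2 + 12.35*q + 6.1009)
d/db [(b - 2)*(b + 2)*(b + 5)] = 3*b^2 + 10*b - 4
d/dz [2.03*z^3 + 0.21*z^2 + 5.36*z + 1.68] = 6.09*z^2 + 0.42*z + 5.36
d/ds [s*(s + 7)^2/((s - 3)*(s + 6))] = (s^4 + 6*s^3 - 61*s^2 - 504*s - 882)/(s^4 + 6*s^3 - 27*s^2 - 108*s + 324)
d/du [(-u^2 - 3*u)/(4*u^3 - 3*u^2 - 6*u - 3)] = (4*u^4 + 24*u^3 - 3*u^2 + 6*u + 9)/(16*u^6 - 24*u^5 - 39*u^4 + 12*u^3 + 54*u^2 + 36*u + 9)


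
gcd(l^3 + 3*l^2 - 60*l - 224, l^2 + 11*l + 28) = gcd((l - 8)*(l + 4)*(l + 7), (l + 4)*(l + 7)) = l^2 + 11*l + 28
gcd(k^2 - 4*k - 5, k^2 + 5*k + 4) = k + 1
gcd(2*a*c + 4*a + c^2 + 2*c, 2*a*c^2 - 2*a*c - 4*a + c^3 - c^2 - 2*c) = 2*a + c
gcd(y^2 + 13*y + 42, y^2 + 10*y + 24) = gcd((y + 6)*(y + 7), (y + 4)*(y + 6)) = y + 6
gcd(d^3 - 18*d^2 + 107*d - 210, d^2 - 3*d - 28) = d - 7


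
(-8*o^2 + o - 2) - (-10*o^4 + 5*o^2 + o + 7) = 10*o^4 - 13*o^2 - 9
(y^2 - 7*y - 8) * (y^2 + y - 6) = y^4 - 6*y^3 - 21*y^2 + 34*y + 48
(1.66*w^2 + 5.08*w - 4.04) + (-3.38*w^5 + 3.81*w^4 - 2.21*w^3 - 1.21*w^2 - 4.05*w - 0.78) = -3.38*w^5 + 3.81*w^4 - 2.21*w^3 + 0.45*w^2 + 1.03*w - 4.82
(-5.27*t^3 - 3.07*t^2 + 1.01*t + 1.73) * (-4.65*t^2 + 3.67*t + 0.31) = 24.5055*t^5 - 5.0654*t^4 - 17.5971*t^3 - 5.2895*t^2 + 6.6622*t + 0.5363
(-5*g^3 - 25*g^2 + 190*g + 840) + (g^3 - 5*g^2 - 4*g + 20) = -4*g^3 - 30*g^2 + 186*g + 860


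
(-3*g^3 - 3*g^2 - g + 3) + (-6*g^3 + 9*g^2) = -9*g^3 + 6*g^2 - g + 3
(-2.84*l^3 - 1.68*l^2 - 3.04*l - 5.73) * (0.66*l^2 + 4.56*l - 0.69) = -1.8744*l^5 - 14.0592*l^4 - 7.7076*l^3 - 16.485*l^2 - 24.0312*l + 3.9537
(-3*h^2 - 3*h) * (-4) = 12*h^2 + 12*h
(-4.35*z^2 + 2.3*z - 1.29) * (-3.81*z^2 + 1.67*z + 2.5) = 16.5735*z^4 - 16.0275*z^3 - 2.1191*z^2 + 3.5957*z - 3.225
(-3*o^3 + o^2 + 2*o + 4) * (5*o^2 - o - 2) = -15*o^5 + 8*o^4 + 15*o^3 + 16*o^2 - 8*o - 8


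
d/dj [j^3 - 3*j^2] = 3*j*(j - 2)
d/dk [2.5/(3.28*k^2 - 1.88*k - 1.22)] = (4.7 - 16.4*k)/(-3.28*k^2 + 1.88*k + 1.22)^2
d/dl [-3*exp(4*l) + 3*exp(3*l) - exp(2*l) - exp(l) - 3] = (-12*exp(3*l) + 9*exp(2*l) - 2*exp(l) - 1)*exp(l)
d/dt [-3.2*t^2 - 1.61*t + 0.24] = -6.4*t - 1.61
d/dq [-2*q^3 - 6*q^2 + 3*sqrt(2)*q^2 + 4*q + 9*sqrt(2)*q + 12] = -6*q^2 - 12*q + 6*sqrt(2)*q + 4 + 9*sqrt(2)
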